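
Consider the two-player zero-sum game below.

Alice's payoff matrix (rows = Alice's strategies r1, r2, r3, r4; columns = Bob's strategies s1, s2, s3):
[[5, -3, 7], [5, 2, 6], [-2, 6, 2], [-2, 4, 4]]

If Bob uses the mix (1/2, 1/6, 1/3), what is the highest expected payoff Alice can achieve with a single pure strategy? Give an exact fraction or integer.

29/6

r1: (5)·(1/2) + (-3)·(1/6) + (7)·(1/3) = 13/3.
r2: (5)·(1/2) + (2)·(1/6) + (6)·(1/3) = 29/6.
r3: (-2)·(1/2) + (6)·(1/6) + (2)·(1/3) = 2/3.
r4: (-2)·(1/2) + (4)·(1/6) + (4)·(1/3) = 1.
The best pure response is r2 with expected payoff 29/6.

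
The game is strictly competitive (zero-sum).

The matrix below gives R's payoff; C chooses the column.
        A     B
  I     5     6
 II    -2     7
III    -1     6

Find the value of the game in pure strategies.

5

Row minima: 5, -2, -1 → R's maximin is 5.
Column maxima: 5, 7 → C's minimax is 5.
They coincide at (I, A), so the value is 5.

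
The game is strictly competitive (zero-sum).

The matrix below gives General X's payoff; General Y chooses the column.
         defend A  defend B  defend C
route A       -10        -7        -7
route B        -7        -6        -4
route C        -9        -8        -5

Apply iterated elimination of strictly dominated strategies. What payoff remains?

Row route C is strictly dominated by row route B (-7>-9, -6>-8, -4>-5); eliminate route C.
Column defend C is strictly dominated by defend A for General Y (-10<-7, -7<-4); eliminate defend C.
Row route A is strictly dominated by row route B (-7>-10, -6>-7); eliminate route A.
Column defend B is strictly dominated by defend A for General Y (-7<-6); eliminate defend B.
Only (route B, defend A) remains, with payoff -7.

-7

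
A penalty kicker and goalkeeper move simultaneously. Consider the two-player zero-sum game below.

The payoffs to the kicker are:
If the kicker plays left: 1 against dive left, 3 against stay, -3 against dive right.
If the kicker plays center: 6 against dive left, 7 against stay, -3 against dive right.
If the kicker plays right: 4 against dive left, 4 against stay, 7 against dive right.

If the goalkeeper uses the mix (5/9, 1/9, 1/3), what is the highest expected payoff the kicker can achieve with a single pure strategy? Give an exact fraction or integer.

left: (1)·(5/9) + (3)·(1/9) + (-3)·(1/3) = -1/9.
center: (6)·(5/9) + (7)·(1/9) + (-3)·(1/3) = 28/9.
right: (4)·(5/9) + (4)·(1/9) + (7)·(1/3) = 5.
The best pure response is right with expected payoff 5.

5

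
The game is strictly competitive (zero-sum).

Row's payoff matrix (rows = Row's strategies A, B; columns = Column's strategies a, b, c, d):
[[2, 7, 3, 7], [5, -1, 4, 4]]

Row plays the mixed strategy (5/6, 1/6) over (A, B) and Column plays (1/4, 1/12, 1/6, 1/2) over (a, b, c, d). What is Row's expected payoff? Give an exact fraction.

Against (1/4, 1/12, 1/6, 1/2), each row's expected payoff is A: 61/12; B: 23/6.
Taking the (5/6, 1/6)-weighted average: (5/6)·(61/12) + (1/6)·(23/6) = 39/8.

39/8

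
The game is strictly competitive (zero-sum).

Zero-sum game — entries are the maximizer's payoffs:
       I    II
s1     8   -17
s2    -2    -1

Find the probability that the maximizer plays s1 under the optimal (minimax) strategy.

1/26

Row minima are -17 and -2, so the maximizer's maximin is -2; column maxima are 8 and -1, so the minimizer's minimax is -1. These differ, so the equilibrium is in mixed strategies.
Let the maximizer play s1 with probability p. The minimizer is indifferent when 8p − 2(1−p) = −17p − (1−p), giving p = 1/26.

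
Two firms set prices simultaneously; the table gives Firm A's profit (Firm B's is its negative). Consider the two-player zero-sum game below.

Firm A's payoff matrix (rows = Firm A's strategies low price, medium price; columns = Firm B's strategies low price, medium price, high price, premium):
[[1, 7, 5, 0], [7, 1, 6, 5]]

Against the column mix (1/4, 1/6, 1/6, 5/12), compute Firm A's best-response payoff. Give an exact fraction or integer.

low price: (1)·(1/4) + (7)·(1/6) + (5)·(1/6) + (0)·(5/12) = 9/4.
medium price: (7)·(1/4) + (1)·(1/6) + (6)·(1/6) + (5)·(5/12) = 5.
The best pure response is medium price with expected payoff 5.

5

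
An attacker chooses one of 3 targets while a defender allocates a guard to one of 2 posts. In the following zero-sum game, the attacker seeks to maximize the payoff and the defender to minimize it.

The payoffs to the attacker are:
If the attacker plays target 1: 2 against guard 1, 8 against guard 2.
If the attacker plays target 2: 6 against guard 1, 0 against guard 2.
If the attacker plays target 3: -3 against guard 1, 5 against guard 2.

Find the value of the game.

4

Row target 3 is strictly dominated by row target 1, so the attacker never plays it.
The remaining 2×2 game on (target 1, target 2) × (guard 1, guard 2) has no saddle point. Let the attacker play target 1 with probability p; indifference gives 2p + 6(1−p) = 8p, so p = 1/2.
Similarly the defender's optimal q on guard 1 is 2/3, and the value is 2·(2/3) + (8)·(1/3) = 4.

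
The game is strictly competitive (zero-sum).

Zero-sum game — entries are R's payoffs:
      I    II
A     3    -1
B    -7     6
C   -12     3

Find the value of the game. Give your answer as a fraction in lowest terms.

11/17

Row C is strictly dominated by row B, so R never plays it.
The remaining 2×2 game on (A, B) × (I, II) has no saddle point. Let R play A with probability p; indifference gives 3p − 7(1−p) = −p + 6(1−p), so p = 13/17.
Similarly C's optimal q on I is 7/17, and the value is 3·(7/17) + (-1)·(10/17) = 11/17.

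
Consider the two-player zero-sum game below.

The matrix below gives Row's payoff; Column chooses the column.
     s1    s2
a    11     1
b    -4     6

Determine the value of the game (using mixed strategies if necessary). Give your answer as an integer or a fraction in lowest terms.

Row minima are 1 and -4, so Row's maximin is 1; column maxima are 11 and 6, so Column's minimax is 6. These differ, so the equilibrium is in mixed strategies.
Let Row play a with probability p. Column is indifferent when 11p − 4(1−p) = p + 6(1−p), giving p = 1/2.
Let Column play s1 with probability q. Row is indifferent when 11q + (1−q) = −4q + 6(1−q), giving q = 1/4.
The value is 11·(1/4) + (1)·(3/4) = 7/2.

7/2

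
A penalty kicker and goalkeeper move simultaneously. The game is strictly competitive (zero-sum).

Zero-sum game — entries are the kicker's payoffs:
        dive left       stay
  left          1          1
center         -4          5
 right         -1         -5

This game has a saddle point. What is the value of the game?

Row minima: 1, -4, -5 → the kicker's maximin is 1.
Column maxima: 1, 5 → the goalkeeper's minimax is 1.
They coincide at (left, dive left), so the value is 1.

1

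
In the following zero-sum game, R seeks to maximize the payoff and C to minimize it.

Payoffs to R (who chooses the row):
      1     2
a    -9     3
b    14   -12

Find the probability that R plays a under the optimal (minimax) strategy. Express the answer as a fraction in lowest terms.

Row minima are -9 and -12, so R's maximin is -9; column maxima are 14 and 3, so C's minimax is 3. These differ, so the equilibrium is in mixed strategies.
Let R play a with probability p. C is indifferent when −9p + 14(1−p) = 3p − 12(1−p), giving p = 13/19.

13/19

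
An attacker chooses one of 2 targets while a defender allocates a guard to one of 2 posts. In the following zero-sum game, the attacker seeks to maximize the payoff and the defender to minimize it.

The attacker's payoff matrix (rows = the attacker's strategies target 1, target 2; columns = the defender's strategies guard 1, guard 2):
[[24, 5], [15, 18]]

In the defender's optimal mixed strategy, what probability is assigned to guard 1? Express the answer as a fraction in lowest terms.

Row minima are 5 and 15, so the attacker's maximin is 15; column maxima are 24 and 18, so the defender's minimax is 18. These differ, so the equilibrium is in mixed strategies.
Let the defender play guard 1 with probability q. The attacker is indifferent when 24q + 5(1−q) = 15q + 18(1−q), giving q = 13/22.

13/22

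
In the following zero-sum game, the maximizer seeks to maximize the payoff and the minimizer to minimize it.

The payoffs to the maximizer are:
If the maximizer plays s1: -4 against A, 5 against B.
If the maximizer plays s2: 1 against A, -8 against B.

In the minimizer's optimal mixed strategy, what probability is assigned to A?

Row minima are -4 and -8, so the maximizer's maximin is -4; column maxima are 1 and 5, so the minimizer's minimax is 1. These differ, so the equilibrium is in mixed strategies.
Let the minimizer play A with probability q. The maximizer is indifferent when −4q + 5(1−q) = q − 8(1−q), giving q = 13/18.

13/18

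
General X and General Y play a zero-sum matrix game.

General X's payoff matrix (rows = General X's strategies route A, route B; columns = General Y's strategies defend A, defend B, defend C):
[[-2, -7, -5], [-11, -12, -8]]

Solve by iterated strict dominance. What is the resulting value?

Column defend A is strictly dominated by defend B for General Y (-7<-2, -12<-11); eliminate defend A.
Row route B is strictly dominated by row route A (-7>-12, -5>-8); eliminate route B.
Column defend C is strictly dominated by defend B for General Y (-7<-5); eliminate defend C.
Only (route A, defend B) remains, with payoff -7.

-7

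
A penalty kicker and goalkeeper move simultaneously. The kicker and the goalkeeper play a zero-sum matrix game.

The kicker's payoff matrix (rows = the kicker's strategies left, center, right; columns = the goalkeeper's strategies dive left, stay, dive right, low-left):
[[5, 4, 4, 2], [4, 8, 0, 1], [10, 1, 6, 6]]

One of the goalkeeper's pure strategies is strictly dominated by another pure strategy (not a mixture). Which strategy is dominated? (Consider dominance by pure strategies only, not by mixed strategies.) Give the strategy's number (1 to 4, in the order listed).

The goalkeeper prefers columns that give the kicker less. Compare dive left with dive right: 4 < 5, 0 < 4, 6 < 10.
So dive right strictly dominates dive left for the goalkeeper; dive left is strictly dominated.

1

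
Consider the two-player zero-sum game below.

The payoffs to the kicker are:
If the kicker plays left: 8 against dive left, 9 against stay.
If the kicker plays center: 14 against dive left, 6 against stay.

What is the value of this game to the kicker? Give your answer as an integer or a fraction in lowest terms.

26/3

Row minima are 8 and 6, so the kicker's maximin is 8; column maxima are 14 and 9, so the goalkeeper's minimax is 9. These differ, so the equilibrium is in mixed strategies.
Let the kicker play left with probability p. The goalkeeper is indifferent when 8p + 14(1−p) = 9p + 6(1−p), giving p = 8/9.
Let the goalkeeper play dive left with probability q. The kicker is indifferent when 8q + 9(1−q) = 14q + 6(1−q), giving q = 1/3.
The value is 8·(1/3) + (9)·(2/3) = 26/3.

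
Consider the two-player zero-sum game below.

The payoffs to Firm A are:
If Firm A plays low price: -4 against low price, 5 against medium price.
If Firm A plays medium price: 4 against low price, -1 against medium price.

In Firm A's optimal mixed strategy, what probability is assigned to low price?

5/14

Row minima are -4 and -1, so Firm A's maximin is -1; column maxima are 4 and 5, so Firm B's minimax is 4. These differ, so the equilibrium is in mixed strategies.
Let Firm A play low price with probability p. Firm B is indifferent when −4p + 4(1−p) = 5p − (1−p), giving p = 5/14.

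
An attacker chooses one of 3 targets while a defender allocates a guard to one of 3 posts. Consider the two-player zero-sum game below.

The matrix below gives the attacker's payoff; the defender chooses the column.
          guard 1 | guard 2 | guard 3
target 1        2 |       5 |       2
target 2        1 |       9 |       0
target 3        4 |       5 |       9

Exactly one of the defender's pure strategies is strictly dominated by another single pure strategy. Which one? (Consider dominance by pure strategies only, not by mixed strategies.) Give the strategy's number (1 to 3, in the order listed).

2

The defender prefers columns that give the attacker less. Compare guard 2 with guard 1: 2 < 5, 1 < 9, 4 < 5.
So guard 1 strictly dominates guard 2 for the defender; guard 2 is strictly dominated.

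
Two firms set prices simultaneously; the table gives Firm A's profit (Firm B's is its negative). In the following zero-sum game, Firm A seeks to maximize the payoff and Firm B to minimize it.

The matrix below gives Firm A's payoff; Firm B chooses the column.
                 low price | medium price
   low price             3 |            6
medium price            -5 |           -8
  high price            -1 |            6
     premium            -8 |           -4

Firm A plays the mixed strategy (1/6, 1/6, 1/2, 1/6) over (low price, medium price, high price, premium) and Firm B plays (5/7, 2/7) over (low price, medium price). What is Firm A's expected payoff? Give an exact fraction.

-41/42

Against (5/7, 2/7), each row's expected payoff is low price: 27/7; medium price: -41/7; high price: 1; premium: -48/7.
Taking the (1/6, 1/6, 1/2, 1/6)-weighted average: (1/6)·(27/7) + (1/6)·(-41/7) + (1/2)·(1) + (1/6)·(-48/7) = -41/42.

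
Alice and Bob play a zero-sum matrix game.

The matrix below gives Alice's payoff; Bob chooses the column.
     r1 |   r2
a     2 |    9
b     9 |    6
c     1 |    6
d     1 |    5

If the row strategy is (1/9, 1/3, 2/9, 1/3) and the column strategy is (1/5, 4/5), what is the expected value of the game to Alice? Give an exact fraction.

50/9

Against (1/5, 4/5), each row's expected payoff is a: 38/5; b: 33/5; c: 5; d: 21/5.
Taking the (1/9, 1/3, 2/9, 1/3)-weighted average: (1/9)·(38/5) + (1/3)·(33/5) + (2/9)·(5) + (1/3)·(21/5) = 50/9.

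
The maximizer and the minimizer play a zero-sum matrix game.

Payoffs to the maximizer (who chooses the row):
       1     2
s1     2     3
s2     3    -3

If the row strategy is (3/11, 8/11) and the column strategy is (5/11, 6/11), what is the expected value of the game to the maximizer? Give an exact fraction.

Against (5/11, 6/11), each row's expected payoff is s1: 28/11; s2: -3/11.
Taking the (3/11, 8/11)-weighted average: (3/11)·(28/11) + (8/11)·(-3/11) = 60/121.

60/121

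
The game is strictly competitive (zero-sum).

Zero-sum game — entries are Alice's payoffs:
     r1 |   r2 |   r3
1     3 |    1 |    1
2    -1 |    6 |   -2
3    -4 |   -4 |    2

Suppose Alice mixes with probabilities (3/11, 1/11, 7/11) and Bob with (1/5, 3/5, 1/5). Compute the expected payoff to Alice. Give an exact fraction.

Against (1/5, 3/5, 1/5), each row's expected payoff is 1: 7/5; 2: 3; 3: -14/5.
Taking the (3/11, 1/11, 7/11)-weighted average: (3/11)·(7/5) + (1/11)·(3) + (7/11)·(-14/5) = -62/55.

-62/55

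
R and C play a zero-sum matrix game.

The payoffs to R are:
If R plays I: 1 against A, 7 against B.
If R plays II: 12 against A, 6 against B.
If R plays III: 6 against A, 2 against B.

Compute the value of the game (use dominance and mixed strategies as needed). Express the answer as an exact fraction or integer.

13/2

Row III is strictly dominated by row II, so R never plays it.
The remaining 2×2 game on (I, II) × (A, B) has no saddle point. Let R play I with probability p; indifference gives p + 12(1−p) = 7p + 6(1−p), so p = 1/2.
Similarly C's optimal q on A is 1/12, and the value is 1·(1/12) + (7)·(11/12) = 13/2.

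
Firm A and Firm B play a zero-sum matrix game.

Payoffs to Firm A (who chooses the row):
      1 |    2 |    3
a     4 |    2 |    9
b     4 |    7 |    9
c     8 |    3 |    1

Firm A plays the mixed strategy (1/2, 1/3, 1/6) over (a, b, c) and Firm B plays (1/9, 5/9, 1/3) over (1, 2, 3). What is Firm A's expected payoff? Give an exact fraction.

281/54

Against (1/9, 5/9, 1/3), each row's expected payoff is a: 41/9; b: 22/3; c: 26/9.
Taking the (1/2, 1/3, 1/6)-weighted average: (1/2)·(41/9) + (1/3)·(22/3) + (1/6)·(26/9) = 281/54.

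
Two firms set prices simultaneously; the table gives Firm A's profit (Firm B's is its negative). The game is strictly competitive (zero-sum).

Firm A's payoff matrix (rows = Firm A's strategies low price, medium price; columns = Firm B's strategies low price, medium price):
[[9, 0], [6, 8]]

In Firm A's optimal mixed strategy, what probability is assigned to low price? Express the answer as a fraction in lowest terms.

Row minima are 0 and 6, so Firm A's maximin is 6; column maxima are 9 and 8, so Firm B's minimax is 8. These differ, so the equilibrium is in mixed strategies.
Let Firm A play low price with probability p. Firm B is indifferent when 9p + 6(1−p) = 8(1−p), giving p = 2/11.

2/11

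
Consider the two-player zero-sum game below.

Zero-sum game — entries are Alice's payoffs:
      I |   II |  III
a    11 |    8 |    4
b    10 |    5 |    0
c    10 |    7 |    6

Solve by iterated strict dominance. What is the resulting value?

Row b is strictly dominated by row a (11>10, 8>5, 4>0); eliminate b.
Column I is strictly dominated by II for Bob (8<11, 7<10); eliminate I.
Column II is strictly dominated by III for Bob (4<8, 6<7); eliminate II.
Row a is strictly dominated by row c (6>4); eliminate a.
Only (c, III) remains, with payoff 6.

6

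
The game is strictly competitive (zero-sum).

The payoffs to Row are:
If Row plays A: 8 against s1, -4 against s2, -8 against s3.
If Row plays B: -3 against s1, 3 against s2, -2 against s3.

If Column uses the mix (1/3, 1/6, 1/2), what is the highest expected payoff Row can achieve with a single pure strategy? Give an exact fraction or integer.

-3/2

A: (8)·(1/3) + (-4)·(1/6) + (-8)·(1/2) = -2.
B: (-3)·(1/3) + (3)·(1/6) + (-2)·(1/2) = -3/2.
The best pure response is B with expected payoff -3/2.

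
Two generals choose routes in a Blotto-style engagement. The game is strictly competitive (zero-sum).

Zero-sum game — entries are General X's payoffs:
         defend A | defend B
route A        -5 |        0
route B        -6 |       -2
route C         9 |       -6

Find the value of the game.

Row route B is strictly dominated by row route A, so General X never plays it.
The remaining 2×2 game on (route A, route C) × (defend A, defend B) has no saddle point. Let General X play route A with probability p; indifference gives −5p + 9(1−p) = −6(1−p), so p = 3/4.
Similarly General Y's optimal q on defend A is 3/10, and the value is -5·(3/10) + (0)·(7/10) = -3/2.

-3/2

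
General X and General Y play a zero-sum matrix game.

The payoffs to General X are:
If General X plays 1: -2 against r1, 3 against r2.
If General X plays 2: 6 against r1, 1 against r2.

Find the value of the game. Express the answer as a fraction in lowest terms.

Row minima are -2 and 1, so General X's maximin is 1; column maxima are 6 and 3, so General Y's minimax is 3. These differ, so the equilibrium is in mixed strategies.
Let General X play 1 with probability p. General Y is indifferent when −2p + 6(1−p) = 3p + (1−p), giving p = 1/2.
Let General Y play r1 with probability q. General X is indifferent when −2q + 3(1−q) = 6q + (1−q), giving q = 1/5.
The value is -2·(1/5) + (3)·(4/5) = 2.

2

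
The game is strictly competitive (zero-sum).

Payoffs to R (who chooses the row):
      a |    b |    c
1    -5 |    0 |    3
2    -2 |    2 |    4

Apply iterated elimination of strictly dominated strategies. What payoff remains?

-2

Row 1 is strictly dominated by row 2 (-2>-5, 2>0, 4>3); eliminate 1.
Column b is strictly dominated by a for C (-2<2); eliminate b.
Column c is strictly dominated by a for C (-2<4); eliminate c.
Only (2, a) remains, with payoff -2.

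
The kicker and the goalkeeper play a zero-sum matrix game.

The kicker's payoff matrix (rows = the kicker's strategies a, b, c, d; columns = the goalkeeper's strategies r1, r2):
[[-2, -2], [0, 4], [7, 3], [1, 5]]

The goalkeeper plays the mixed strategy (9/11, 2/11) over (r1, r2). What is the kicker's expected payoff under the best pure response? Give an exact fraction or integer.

a: (-2)·(9/11) + (-2)·(2/11) = -2.
b: (0)·(9/11) + (4)·(2/11) = 8/11.
c: (7)·(9/11) + (3)·(2/11) = 69/11.
d: (1)·(9/11) + (5)·(2/11) = 19/11.
The best pure response is c with expected payoff 69/11.

69/11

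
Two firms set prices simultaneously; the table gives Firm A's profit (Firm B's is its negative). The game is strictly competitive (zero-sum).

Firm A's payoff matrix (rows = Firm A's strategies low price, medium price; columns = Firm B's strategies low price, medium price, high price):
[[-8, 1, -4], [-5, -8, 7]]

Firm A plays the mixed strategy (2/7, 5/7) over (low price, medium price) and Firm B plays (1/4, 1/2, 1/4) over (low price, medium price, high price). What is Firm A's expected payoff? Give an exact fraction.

-45/14

Against (1/4, 1/2, 1/4), each row's expected payoff is low price: -5/2; medium price: -7/2.
Taking the (2/7, 5/7)-weighted average: (2/7)·(-5/2) + (5/7)·(-7/2) = -45/14.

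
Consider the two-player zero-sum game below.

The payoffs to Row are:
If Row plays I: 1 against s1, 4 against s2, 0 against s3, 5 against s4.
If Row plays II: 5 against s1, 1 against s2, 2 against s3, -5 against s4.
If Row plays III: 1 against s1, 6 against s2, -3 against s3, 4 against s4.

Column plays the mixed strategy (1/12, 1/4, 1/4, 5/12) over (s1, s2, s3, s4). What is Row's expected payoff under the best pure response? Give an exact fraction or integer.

19/6

I: (1)·(1/12) + (4)·(1/4) + (0)·(1/4) + (5)·(5/12) = 19/6.
II: (5)·(1/12) + (1)·(1/4) + (2)·(1/4) + (-5)·(5/12) = -11/12.
III: (1)·(1/12) + (6)·(1/4) + (-3)·(1/4) + (4)·(5/12) = 5/2.
The best pure response is I with expected payoff 19/6.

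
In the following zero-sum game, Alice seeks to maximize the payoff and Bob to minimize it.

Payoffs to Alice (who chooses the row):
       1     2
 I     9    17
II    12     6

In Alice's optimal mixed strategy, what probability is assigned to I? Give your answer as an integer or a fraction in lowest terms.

Row minima are 9 and 6, so Alice's maximin is 9; column maxima are 12 and 17, so Bob's minimax is 12. These differ, so the equilibrium is in mixed strategies.
Let Alice play I with probability p. Bob is indifferent when 9p + 12(1−p) = 17p + 6(1−p), giving p = 3/7.

3/7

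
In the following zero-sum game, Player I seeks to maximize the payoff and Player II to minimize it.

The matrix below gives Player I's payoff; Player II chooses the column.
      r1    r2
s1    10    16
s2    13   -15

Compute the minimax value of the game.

179/17

Row minima are 10 and -15, so Player I's maximin is 10; column maxima are 13 and 16, so Player II's minimax is 13. These differ, so the equilibrium is in mixed strategies.
Let Player I play s1 with probability p. Player II is indifferent when 10p + 13(1−p) = 16p − 15(1−p), giving p = 14/17.
Let Player II play r1 with probability q. Player I is indifferent when 10q + 16(1−q) = 13q − 15(1−q), giving q = 31/34.
The value is 10·(31/34) + (16)·(3/34) = 179/17.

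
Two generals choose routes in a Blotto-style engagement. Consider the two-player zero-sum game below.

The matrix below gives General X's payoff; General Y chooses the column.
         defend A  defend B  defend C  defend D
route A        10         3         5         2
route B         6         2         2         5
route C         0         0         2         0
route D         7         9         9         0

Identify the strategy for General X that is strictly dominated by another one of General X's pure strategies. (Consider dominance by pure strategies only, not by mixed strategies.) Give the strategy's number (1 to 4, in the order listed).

3

Compare route C with route A: 10 > 0, 3 > 0, 5 > 2, 2 > 0.
So route A strictly dominates route C for General X; route C is strictly dominated.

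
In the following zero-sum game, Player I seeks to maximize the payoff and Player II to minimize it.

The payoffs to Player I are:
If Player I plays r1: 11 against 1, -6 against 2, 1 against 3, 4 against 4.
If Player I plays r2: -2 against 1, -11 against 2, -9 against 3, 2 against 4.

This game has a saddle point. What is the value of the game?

-6

Row minima: -6, -11 → Player I's maximin is -6.
Column maxima: 11, -6, 1, 4 → Player II's minimax is -6.
They coincide at (r1, 2), so the value is -6.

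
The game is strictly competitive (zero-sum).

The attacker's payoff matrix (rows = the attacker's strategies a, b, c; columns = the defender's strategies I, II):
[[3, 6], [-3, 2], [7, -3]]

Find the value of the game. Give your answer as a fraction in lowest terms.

51/13

Row b is strictly dominated by row a, so the attacker never plays it.
The remaining 2×2 game on (a, c) × (I, II) has no saddle point. Let the attacker play a with probability p; indifference gives 3p + 7(1−p) = 6p − 3(1−p), so p = 10/13.
Similarly the defender's optimal q on I is 9/13, and the value is 3·(9/13) + (6)·(4/13) = 51/13.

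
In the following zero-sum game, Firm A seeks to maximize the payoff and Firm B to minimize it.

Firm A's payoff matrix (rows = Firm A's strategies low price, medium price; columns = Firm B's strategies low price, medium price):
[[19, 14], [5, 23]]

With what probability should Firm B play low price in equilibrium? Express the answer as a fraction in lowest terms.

Row minima are 14 and 5, so Firm A's maximin is 14; column maxima are 19 and 23, so Firm B's minimax is 19. These differ, so the equilibrium is in mixed strategies.
Let Firm B play low price with probability q. Firm A is indifferent when 19q + 14(1−q) = 5q + 23(1−q), giving q = 9/23.

9/23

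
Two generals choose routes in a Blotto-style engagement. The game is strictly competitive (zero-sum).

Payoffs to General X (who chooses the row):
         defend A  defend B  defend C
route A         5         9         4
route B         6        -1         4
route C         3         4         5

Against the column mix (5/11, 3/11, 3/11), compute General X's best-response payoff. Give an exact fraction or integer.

route A: (5)·(5/11) + (9)·(3/11) + (4)·(3/11) = 64/11.
route B: (6)·(5/11) + (-1)·(3/11) + (4)·(3/11) = 39/11.
route C: (3)·(5/11) + (4)·(3/11) + (5)·(3/11) = 42/11.
The best pure response is route A with expected payoff 64/11.

64/11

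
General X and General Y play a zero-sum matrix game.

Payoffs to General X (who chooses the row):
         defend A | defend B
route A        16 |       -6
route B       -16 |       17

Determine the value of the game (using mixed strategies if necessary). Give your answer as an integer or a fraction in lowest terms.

Row minima are -6 and -16, so General X's maximin is -6; column maxima are 16 and 17, so General Y's minimax is 16. These differ, so the equilibrium is in mixed strategies.
Let General X play route A with probability p. General Y is indifferent when 16p − 16(1−p) = −6p + 17(1−p), giving p = 3/5.
Let General Y play defend A with probability q. General X is indifferent when 16q − 6(1−q) = −16q + 17(1−q), giving q = 23/55.
The value is 16·(23/55) + (-6)·(32/55) = 16/5.

16/5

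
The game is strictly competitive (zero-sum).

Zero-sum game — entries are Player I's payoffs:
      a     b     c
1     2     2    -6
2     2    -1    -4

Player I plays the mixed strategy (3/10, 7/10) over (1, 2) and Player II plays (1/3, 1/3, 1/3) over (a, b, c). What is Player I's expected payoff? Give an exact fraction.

Against (1/3, 1/3, 1/3), each row's expected payoff is 1: -2/3; 2: -1.
Taking the (3/10, 7/10)-weighted average: (3/10)·(-2/3) + (7/10)·(-1) = -9/10.

-9/10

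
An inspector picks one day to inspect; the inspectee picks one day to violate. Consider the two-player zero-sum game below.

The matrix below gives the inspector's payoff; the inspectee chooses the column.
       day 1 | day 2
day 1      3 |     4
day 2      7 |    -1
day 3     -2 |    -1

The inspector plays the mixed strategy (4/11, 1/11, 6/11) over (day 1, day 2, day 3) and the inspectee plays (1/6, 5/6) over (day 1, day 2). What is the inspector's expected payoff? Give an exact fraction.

26/33

Against (1/6, 5/6), each row's expected payoff is day 1: 23/6; day 2: 1/3; day 3: -7/6.
Taking the (4/11, 1/11, 6/11)-weighted average: (4/11)·(23/6) + (1/11)·(1/3) + (6/11)·(-7/6) = 26/33.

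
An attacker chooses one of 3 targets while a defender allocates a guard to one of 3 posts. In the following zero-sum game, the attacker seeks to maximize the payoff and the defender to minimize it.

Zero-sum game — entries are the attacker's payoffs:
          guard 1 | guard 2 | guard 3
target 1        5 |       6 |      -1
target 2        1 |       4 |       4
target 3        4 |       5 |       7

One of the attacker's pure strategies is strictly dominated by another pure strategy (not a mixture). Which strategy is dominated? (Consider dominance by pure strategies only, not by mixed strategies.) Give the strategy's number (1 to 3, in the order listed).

Compare target 2 with target 3: 4 > 1, 5 > 4, 7 > 4.
So target 3 strictly dominates target 2 for the attacker; target 2 is strictly dominated.

2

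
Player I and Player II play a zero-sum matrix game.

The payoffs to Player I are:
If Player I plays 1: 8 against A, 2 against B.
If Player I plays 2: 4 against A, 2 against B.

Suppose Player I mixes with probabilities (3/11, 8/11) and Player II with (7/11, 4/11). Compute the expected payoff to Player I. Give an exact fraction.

480/121

Against (7/11, 4/11), each row's expected payoff is 1: 64/11; 2: 36/11.
Taking the (3/11, 8/11)-weighted average: (3/11)·(64/11) + (8/11)·(36/11) = 480/121.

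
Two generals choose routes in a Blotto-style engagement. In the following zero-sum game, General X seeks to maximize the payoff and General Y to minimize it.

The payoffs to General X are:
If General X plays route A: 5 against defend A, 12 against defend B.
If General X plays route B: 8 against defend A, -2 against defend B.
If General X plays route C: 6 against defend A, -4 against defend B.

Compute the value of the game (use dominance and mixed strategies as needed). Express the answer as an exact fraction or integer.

106/17

Row route C is strictly dominated by row route B, so General X never plays it.
The remaining 2×2 game on (route A, route B) × (defend A, defend B) has no saddle point. Let General X play route A with probability p; indifference gives 5p + 8(1−p) = 12p − 2(1−p), so p = 10/17.
Similarly General Y's optimal q on defend A is 14/17, and the value is 5·(14/17) + (12)·(3/17) = 106/17.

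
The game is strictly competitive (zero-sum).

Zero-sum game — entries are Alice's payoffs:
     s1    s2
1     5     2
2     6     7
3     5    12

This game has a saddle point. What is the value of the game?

6

Row minima: 2, 6, 5 → Alice's maximin is 6.
Column maxima: 6, 12 → Bob's minimax is 6.
They coincide at (2, s1), so the value is 6.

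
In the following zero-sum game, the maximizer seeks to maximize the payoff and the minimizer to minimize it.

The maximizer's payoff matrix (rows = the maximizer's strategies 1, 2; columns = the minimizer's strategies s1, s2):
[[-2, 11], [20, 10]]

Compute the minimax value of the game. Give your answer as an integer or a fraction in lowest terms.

Row minima are -2 and 10, so the maximizer's maximin is 10; column maxima are 20 and 11, so the minimizer's minimax is 11. These differ, so the equilibrium is in mixed strategies.
Let the maximizer play 1 with probability p. The minimizer is indifferent when −2p + 20(1−p) = 11p + 10(1−p), giving p = 10/23.
Let the minimizer play s1 with probability q. The maximizer is indifferent when −2q + 11(1−q) = 20q + 10(1−q), giving q = 1/23.
The value is -2·(1/23) + (11)·(22/23) = 240/23.

240/23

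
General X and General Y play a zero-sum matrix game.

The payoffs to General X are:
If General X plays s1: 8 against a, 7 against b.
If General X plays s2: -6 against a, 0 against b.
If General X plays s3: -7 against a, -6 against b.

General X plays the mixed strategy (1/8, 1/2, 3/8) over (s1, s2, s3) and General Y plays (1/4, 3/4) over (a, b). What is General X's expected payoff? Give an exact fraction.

-35/16

Against (1/4, 3/4), each row's expected payoff is s1: 29/4; s2: -3/2; s3: -25/4.
Taking the (1/8, 1/2, 3/8)-weighted average: (1/8)·(29/4) + (1/2)·(-3/2) + (3/8)·(-25/4) = -35/16.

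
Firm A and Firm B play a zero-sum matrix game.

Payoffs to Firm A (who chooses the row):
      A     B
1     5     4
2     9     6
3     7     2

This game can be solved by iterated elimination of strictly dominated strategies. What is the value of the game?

Row 1 is strictly dominated by row 2 (9>5, 6>4); eliminate 1.
Row 3 is strictly dominated by row 2 (9>7, 6>2); eliminate 3.
Column A is strictly dominated by B for Firm B (6<9); eliminate A.
Only (2, B) remains, with payoff 6.

6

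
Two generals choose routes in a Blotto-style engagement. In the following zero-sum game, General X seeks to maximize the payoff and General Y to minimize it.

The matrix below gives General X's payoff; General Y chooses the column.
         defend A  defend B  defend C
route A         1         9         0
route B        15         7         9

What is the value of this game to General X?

Column defend A is strictly dominated by defend C for General Y (it gives General X more in every row).
The remaining 2×2 game on (route A, route B) × (defend B, defend C) has no saddle point. Let General X play route A with probability p; indifference gives 9p + 7(1−p) = 9(1−p), so p = 2/11.
Similarly General Y's optimal q on defend B is 9/11, and the value is 9·(9/11) + (0)·(2/11) = 81/11.

81/11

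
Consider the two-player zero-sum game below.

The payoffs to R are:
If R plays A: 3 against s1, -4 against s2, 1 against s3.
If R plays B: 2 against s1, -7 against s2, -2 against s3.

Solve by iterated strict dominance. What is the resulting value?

-4

Row B is strictly dominated by row A (3>2, -4>-7, 1>-2); eliminate B.
Column s1 is strictly dominated by s2 for C (-4<3); eliminate s1.
Column s3 is strictly dominated by s2 for C (-4<1); eliminate s3.
Only (A, s2) remains, with payoff -4.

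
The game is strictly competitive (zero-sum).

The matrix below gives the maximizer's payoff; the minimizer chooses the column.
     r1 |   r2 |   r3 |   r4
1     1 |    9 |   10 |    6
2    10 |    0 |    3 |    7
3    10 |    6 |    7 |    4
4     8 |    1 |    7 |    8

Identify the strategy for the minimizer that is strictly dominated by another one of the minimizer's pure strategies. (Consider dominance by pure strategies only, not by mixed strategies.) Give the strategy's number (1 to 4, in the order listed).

The minimizer prefers columns that give the maximizer less. Compare r3 with r2: 9 < 10, 0 < 3, 6 < 7, 1 < 7.
So r2 strictly dominates r3 for the minimizer; r3 is strictly dominated.

3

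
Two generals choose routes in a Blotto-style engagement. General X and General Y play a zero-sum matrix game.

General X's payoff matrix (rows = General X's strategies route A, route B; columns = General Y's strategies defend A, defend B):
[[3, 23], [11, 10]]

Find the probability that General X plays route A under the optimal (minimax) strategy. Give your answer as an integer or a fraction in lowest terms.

1/21

Row minima are 3 and 10, so General X's maximin is 10; column maxima are 11 and 23, so General Y's minimax is 11. These differ, so the equilibrium is in mixed strategies.
Let General X play route A with probability p. General Y is indifferent when 3p + 11(1−p) = 23p + 10(1−p), giving p = 1/21.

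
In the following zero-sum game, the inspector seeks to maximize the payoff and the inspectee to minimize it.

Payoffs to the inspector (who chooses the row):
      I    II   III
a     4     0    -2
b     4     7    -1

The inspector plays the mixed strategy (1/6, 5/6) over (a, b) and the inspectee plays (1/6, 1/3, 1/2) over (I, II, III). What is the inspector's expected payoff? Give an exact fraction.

73/36

Against (1/6, 1/3, 1/2), each row's expected payoff is a: -1/3; b: 5/2.
Taking the (1/6, 5/6)-weighted average: (1/6)·(-1/3) + (5/6)·(5/2) = 73/36.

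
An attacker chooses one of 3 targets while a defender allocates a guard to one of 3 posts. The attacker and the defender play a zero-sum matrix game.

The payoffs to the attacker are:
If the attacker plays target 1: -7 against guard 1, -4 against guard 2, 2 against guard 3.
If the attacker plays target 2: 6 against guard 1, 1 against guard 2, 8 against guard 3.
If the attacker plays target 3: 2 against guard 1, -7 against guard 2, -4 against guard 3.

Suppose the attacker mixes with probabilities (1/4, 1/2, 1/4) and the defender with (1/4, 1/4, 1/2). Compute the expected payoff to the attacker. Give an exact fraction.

13/8

Against (1/4, 1/4, 1/2), each row's expected payoff is target 1: -7/4; target 2: 23/4; target 3: -13/4.
Taking the (1/4, 1/2, 1/4)-weighted average: (1/4)·(-7/4) + (1/2)·(23/4) + (1/4)·(-13/4) = 13/8.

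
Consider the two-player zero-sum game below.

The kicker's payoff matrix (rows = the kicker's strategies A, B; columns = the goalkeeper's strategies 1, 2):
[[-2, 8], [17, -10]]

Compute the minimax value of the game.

116/37

Row minima are -2 and -10, so the kicker's maximin is -2; column maxima are 17 and 8, so the goalkeeper's minimax is 8. These differ, so the equilibrium is in mixed strategies.
Let the kicker play A with probability p. The goalkeeper is indifferent when −2p + 17(1−p) = 8p − 10(1−p), giving p = 27/37.
Let the goalkeeper play 1 with probability q. The kicker is indifferent when −2q + 8(1−q) = 17q − 10(1−q), giving q = 18/37.
The value is -2·(18/37) + (8)·(19/37) = 116/37.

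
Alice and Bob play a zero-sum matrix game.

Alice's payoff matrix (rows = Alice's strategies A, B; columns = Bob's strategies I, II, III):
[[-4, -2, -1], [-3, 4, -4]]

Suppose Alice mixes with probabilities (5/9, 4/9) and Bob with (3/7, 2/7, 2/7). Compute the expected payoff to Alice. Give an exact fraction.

Against (3/7, 2/7, 2/7), each row's expected payoff is A: -18/7; B: -9/7.
Taking the (5/9, 4/9)-weighted average: (5/9)·(-18/7) + (4/9)·(-9/7) = -2.

-2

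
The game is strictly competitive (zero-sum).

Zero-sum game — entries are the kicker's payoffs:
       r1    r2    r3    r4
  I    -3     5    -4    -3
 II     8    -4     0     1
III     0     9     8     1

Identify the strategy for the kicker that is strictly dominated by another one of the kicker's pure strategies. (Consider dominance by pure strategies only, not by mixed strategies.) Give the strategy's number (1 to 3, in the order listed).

1

Compare I with III: 0 > -3, 9 > 5, 8 > -4, 1 > -3.
So III strictly dominates I for the kicker; I is strictly dominated.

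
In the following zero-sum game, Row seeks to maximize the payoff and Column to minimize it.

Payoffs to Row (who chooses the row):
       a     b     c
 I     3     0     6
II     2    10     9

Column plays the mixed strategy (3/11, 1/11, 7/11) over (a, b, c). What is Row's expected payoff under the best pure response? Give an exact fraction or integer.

79/11

I: (3)·(3/11) + (0)·(1/11) + (6)·(7/11) = 51/11.
II: (2)·(3/11) + (10)·(1/11) + (9)·(7/11) = 79/11.
The best pure response is II with expected payoff 79/11.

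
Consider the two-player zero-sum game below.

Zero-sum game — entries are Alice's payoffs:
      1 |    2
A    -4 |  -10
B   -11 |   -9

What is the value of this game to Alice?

Row minima are -10 and -11, so Alice's maximin is -10; column maxima are -4 and -9, so Bob's minimax is -9. These differ, so the equilibrium is in mixed strategies.
Let Alice play A with probability p. Bob is indifferent when −4p − 11(1−p) = −10p − 9(1−p), giving p = 1/4.
Let Bob play 1 with probability q. Alice is indifferent when −4q − 10(1−q) = −11q − 9(1−q), giving q = 1/8.
The value is -4·(1/8) + (-10)·(7/8) = -37/4.

-37/4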